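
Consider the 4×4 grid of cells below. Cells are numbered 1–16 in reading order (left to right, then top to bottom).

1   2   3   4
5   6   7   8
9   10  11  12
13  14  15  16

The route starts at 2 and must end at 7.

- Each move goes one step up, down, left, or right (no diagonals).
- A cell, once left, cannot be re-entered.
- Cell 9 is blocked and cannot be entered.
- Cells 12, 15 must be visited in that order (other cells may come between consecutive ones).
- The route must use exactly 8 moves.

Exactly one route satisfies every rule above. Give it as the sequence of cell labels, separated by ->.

2 -> 3 -> 4 -> 8 -> 12 -> 16 -> 15 -> 11 -> 7

The waypoints must appear in the order 12, 15, with no cell reused.
Route from 2: 2× right (reaching 4), 3× down (reaching 16), left to 15, 2× up (reaching 7) — 8 moves in all.
Check: order respected (12 at step 4, 15 at step 6); 8 moves as required.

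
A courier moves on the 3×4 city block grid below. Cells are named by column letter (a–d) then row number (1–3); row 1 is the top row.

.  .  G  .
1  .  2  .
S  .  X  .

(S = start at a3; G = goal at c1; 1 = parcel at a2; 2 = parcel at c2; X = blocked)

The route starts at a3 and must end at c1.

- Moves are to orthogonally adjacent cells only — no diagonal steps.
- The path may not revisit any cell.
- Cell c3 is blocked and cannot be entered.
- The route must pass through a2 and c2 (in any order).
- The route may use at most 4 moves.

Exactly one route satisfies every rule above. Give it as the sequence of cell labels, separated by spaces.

The 4-move cap with required stops at a2, c2 leaves no slack for detours.
Route from a3: up to a2, 2× right (reaching c2), up to c1 — 4 moves in all.
Check: all required cells visited; 4 ≤ 4 moves.

a3 a2 b2 c2 c1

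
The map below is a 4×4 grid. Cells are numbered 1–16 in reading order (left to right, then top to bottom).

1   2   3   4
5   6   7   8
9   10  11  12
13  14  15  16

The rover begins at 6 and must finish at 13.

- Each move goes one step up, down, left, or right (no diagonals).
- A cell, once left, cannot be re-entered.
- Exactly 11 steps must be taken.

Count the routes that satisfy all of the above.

39

Need simple routes of exactly 11 moves from 6 to 13 (Manhattan distance 3, so 4 moves are spent on a detour and 4 undoing it).
Branch systematically from the start, pruning whenever the remaining move budget drops below the Manhattan distance to 13 or differs from it in parity. Grouping the completions by first move — via 2: 12; via 10: 6; via 5: 14; via 7: 7 — and summing: 12 + 6 + 14 + 7 = 39.
That gives 39 routes.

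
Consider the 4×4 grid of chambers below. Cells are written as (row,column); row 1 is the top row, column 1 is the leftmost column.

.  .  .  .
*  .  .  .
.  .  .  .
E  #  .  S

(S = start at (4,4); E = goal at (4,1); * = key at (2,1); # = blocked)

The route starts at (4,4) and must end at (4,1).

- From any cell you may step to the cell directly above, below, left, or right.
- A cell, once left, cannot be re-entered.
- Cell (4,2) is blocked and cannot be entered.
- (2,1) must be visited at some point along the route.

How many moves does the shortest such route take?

7

Any route passes through (2,1) somewhere between (4,4) and (4,1). Summing Manhattan distances along the two legs ((4,4) → (2,1) → (4,1)) gives a lower bound of 5 + 2 = 7 moves.
A route of 7 moves achieves this: (4,4) → (3,4) → (2,4) → (2,3) → (2,2) → (2,1) → (3,1) → (4,1).
Since 7 matches the lower bound, it is optimal.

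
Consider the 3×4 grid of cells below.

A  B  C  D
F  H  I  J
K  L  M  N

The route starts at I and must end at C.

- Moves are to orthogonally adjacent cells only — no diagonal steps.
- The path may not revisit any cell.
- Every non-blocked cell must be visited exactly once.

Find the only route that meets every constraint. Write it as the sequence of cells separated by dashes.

Need to visit all 12 open cells exactly once, starting at I and ending at C.
Cell K has only two open neighbours (F and L), so the path must pass straight through it: one of those is the cell it's entered from and the other is where it exits.
Route from I: left to H, up to B, left to A, 2× down (reaching K), 3× right (reaching N), 2× up (reaching D), left to C — 11 moves in all.
Check: all 12 open cells covered.

I - H - B - A - F - K - L - M - N - J - D - C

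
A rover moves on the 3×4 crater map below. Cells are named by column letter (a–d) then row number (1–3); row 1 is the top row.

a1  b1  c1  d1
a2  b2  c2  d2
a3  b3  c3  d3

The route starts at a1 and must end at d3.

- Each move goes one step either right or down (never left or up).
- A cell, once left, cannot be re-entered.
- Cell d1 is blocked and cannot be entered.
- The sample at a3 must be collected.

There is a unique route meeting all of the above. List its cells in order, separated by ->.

a1 -> a2 -> a3 -> b3 -> c3 -> d3

Moves only go right or down, so the column and row indices never decrease.
Route from a1: 2× down (reaching a3), 3× right (reaching d3) — 5 moves in all.
Check: all required cells visited.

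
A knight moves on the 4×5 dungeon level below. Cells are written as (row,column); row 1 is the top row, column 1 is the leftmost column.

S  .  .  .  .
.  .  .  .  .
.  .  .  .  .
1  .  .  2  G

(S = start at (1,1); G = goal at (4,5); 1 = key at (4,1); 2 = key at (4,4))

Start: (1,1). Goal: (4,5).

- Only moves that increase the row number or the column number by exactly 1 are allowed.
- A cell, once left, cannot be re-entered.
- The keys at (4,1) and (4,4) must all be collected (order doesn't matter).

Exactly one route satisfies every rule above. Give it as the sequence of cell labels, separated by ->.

Moves only go right or down, so the column and row indices never decrease.
Route from (1,1): down 3 to (4,1), right 4 to (4,5) — 7 moves in all.
Check: all required cells visited.

(1,1) -> (2,1) -> (3,1) -> (4,1) -> (4,2) -> (4,3) -> (4,4) -> (4,5)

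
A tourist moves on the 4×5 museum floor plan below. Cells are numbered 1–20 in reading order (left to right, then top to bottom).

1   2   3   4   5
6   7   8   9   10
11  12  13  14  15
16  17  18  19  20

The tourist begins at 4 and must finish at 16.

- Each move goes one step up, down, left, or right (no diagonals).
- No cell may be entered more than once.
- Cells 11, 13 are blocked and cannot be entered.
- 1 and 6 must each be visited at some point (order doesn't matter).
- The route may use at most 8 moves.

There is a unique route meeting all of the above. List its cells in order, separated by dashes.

4 - 3 - 2 - 1 - 6 - 7 - 12 - 17 - 16

The 8-move cap with required stops at 1, 6 leaves no slack for detours.
Route from 4: left 3 to 1, down 1 to 6, right 1 to 7, down 2 to 17, left 1 to 16 — 8 moves in all.
Check: all required cells visited; 8 ≤ 8 moves.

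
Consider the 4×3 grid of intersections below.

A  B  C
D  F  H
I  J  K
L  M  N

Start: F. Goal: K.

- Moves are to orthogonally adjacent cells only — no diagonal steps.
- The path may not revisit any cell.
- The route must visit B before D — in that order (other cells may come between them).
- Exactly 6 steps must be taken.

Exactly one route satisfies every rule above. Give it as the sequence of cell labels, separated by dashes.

The waypoints must appear in the order B, D, with no cell reused.
Route from F: up 1 to B, left 1 to A, down 2 to I, right 2 to K — 6 moves in all.
Check: order respected (B at step 1, D at step 3); 6 moves as required.

F - B - A - D - I - J - K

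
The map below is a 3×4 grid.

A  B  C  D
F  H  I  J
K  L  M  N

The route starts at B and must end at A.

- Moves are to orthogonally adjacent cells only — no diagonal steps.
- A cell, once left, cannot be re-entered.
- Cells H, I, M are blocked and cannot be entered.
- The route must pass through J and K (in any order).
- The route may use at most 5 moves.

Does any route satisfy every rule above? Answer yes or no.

no

Every way from J onward to A runs back through B, which the route has already used — so it cannot be completed without a revisit.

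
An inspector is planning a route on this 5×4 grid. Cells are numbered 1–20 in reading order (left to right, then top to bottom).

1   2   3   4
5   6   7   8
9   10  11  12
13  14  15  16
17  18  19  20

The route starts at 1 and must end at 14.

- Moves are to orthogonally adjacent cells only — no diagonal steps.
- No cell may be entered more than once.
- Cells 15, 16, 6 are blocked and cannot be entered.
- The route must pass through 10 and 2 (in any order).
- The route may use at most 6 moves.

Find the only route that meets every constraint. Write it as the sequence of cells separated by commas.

The 6-move cap with required stops at 10, 2 leaves no slack for detours.
Route from 1: 2× right (reaching 3), 2× down (reaching 11), left to 10, down to 14 — 6 moves in all.
Check: all required cells visited; 6 ≤ 6 moves.

1, 2, 3, 7, 11, 10, 14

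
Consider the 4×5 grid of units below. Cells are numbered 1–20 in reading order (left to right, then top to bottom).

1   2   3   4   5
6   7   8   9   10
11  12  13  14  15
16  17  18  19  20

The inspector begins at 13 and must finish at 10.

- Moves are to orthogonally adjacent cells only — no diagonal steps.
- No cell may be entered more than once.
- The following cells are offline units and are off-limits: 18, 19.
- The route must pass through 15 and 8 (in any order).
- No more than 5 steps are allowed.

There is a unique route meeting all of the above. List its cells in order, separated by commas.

13, 8, 9, 14, 15, 10

The budget equals the shortest possible length, so every move has to be on a shortest route through the required cells.
Route from 13: up 1 to 8, right 1 to 9, down 1 to 14, right 1 to 15, up 1 to 10 — 5 moves in all.
Check: all required cells visited; 5 ≤ 5 moves.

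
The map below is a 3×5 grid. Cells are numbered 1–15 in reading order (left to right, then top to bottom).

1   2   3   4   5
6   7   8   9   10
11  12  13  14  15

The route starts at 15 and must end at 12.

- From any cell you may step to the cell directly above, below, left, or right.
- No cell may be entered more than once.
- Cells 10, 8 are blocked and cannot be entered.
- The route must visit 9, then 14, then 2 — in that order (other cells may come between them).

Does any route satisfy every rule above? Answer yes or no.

no

Ignoring the required order, 4 revisit-free routes from 15 to 12 pass through all of 9, 14, and 2; the waypoint orders that occur are 14 → 9 → 2 (4) — never 9 → 14 → 2.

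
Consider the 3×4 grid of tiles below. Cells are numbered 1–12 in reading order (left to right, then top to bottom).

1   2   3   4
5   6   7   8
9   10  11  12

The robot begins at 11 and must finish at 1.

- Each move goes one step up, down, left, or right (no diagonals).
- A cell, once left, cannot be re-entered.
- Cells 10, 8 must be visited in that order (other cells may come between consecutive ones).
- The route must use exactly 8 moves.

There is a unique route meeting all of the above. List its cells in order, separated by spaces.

11 10 6 7 8 4 3 2 1

The waypoints must appear in the order 10, 8, with no cell reused.
Route from 11: left to 10, up to 6, 2× right (reaching 8), up to 4, 3× left (reaching 1) — 8 moves in all.
Check: order respected (10 at step 1, 8 at step 4); 8 moves as required.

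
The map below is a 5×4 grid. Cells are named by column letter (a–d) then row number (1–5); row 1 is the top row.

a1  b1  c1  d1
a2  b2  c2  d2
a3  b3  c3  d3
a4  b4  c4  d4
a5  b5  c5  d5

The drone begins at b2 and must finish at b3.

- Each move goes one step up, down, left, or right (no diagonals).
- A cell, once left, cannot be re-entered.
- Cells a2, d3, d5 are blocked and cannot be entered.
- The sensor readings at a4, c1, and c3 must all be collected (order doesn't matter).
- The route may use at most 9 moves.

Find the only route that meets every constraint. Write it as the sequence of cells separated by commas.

b2, b1, c1, c2, c3, c4, b4, a4, a3, b3

The budget equals the shortest possible length, so every move has to be on a shortest route through the required cells.
Route from b2: up 1 to b1, right 1 to c1, down 3 to c4, left 2 to a4, up 1 to a3, right 1 to b3 — 9 moves in all.
Check: all required cells visited; 9 ≤ 9 moves.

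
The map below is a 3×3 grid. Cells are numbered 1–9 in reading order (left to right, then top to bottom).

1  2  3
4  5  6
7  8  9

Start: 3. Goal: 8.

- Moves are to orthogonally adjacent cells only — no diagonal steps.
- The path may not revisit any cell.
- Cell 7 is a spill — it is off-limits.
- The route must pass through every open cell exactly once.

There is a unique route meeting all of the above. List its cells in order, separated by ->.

3 -> 2 -> 1 -> 4 -> 5 -> 6 -> 9 -> 8

Need to visit all 8 open cells exactly once, starting at 3 and ending at 8.
Cell 9 has only two open neighbours (6 and 8), so the path must pass straight through it: one of those is the cell it's entered from and the other is where it exits.
Route from 3: 2× left (reaching 1), down to 4, 2× right (reaching 6), down to 9, left to 8 — 7 moves in all.
Check: all 8 open cells covered.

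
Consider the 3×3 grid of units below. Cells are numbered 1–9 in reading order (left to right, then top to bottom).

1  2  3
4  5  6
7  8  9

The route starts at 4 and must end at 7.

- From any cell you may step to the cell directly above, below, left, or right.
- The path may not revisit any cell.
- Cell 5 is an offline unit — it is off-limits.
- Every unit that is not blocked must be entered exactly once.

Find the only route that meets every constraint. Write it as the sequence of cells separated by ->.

4 -> 1 -> 2 -> 3 -> 6 -> 9 -> 8 -> 7

Need to visit all 8 open cells exactly once, starting at 4 and ending at 7.
Cell 2 has only two open neighbours (1 and 3), so the path must pass straight through it: one of those is the cell it's entered from and the other is where it exits.
Route from 4: up 1 to 1, right 2 to 3, down 2 to 9, left 2 to 7 — 7 moves in all.
Check: all 8 open cells covered.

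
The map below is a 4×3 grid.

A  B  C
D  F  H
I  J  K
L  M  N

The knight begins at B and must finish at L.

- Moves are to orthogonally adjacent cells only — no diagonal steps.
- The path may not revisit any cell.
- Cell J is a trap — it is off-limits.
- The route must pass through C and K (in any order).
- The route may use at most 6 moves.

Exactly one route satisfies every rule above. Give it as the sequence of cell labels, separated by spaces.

Any route must reach C and K and still end at L within 6 moves, so the order of the required stops is forced.
Route from B: right to C, 3× down (reaching N), 2× left (reaching L) — 6 moves in all.
Check: all required cells visited; 6 ≤ 6 moves.

B C H K N M L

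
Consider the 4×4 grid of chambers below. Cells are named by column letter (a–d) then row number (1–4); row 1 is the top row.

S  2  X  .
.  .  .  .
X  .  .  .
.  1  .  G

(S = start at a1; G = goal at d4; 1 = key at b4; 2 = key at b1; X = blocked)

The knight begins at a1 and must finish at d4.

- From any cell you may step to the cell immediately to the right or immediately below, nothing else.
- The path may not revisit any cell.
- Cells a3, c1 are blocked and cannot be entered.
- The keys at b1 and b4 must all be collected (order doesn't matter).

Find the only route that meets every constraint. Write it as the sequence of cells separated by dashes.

Moves only go right or down, so the column and row indices never decrease.
Route from a1: right 1 to b1, down 3 to b4, right 2 to d4 — 6 moves in all.
Check: all required cells visited.

a1 - b1 - b2 - b3 - b4 - c4 - d4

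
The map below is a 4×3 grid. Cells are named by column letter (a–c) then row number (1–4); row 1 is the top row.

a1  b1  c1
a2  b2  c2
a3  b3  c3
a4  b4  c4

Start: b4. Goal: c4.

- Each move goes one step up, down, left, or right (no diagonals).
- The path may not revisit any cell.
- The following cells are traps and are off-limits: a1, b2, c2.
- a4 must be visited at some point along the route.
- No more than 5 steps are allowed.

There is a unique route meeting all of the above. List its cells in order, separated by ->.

b4 -> a4 -> a3 -> b3 -> c3 -> c4

The 5-move cap with required stops at a4 leaves no slack for detours.
Route from b4: left to a4, up to a3, 2× right (reaching c3), down to c4 — 5 moves in all.
Check: all required cells visited; 5 ≤ 5 moves.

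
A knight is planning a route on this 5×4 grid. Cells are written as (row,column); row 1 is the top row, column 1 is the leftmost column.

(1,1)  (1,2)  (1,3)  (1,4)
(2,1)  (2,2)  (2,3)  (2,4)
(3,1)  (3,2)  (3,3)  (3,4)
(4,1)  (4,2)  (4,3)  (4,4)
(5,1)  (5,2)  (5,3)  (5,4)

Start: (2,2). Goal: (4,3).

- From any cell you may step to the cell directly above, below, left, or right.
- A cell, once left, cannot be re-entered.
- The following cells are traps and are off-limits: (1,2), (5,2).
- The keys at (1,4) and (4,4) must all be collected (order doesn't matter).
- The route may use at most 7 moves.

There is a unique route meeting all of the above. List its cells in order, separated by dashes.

(2,2) - (2,3) - (1,3) - (1,4) - (2,4) - (3,4) - (4,4) - (4,3)

Any route must reach (1,4) and (4,4) and still end at (4,3) within 7 moves, so the order of the required stops is forced.
Route from (2,2): right 1 to (2,3), up 1 to (1,3), right 1 to (1,4), down 3 to (4,4), left 1 to (4,3) — 7 moves in all.
Check: all required cells visited; 7 ≤ 7 moves.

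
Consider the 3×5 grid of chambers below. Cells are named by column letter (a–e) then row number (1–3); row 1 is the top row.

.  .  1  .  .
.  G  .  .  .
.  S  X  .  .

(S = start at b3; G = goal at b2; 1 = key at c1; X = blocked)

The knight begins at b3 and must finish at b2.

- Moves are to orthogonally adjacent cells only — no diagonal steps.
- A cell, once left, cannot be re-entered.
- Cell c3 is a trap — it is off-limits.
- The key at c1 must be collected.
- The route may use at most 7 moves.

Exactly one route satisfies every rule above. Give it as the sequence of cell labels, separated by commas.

b3, a3, a2, a1, b1, c1, c2, b2

The 7-move cap with required stops at c1 leaves no slack for detours.
Route from b3: left 1 to a3, up 2 to a1, right 2 to c1, down 1 to c2, left 1 to b2 — 7 moves in all.
Check: all required cells visited; 7 ≤ 7 moves.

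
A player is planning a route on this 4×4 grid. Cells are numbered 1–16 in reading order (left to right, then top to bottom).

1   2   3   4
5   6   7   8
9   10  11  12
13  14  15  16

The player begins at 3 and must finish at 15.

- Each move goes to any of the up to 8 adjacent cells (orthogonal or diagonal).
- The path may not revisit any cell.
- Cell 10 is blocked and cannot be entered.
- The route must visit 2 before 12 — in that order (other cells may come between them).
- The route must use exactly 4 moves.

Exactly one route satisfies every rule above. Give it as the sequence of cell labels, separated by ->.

3 -> 2 -> 7 -> 12 -> 15

The waypoints must appear in the order 2, 12, with no cell reused.
Route from 3: left 1 to 2, down-right 2 to 12, down-left 1 to 15 — 4 moves in all.
Check: order respected (2 at step 1, 12 at step 3); 4 moves as required.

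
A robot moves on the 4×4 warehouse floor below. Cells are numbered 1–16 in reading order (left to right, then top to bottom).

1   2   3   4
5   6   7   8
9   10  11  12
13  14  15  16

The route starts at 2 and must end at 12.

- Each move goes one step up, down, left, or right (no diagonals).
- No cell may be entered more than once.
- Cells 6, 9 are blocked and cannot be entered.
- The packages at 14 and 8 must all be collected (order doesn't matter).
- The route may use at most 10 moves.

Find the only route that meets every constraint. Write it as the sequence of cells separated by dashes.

2 - 3 - 4 - 8 - 7 - 11 - 10 - 14 - 15 - 16 - 12

The budget equals the shortest possible length, so every move has to be on a shortest route through the required cells.
Route from 2: 2× right (reaching 4), down to 8, left to 7, down to 11, left to 10, down to 14, 2× right (reaching 16), up to 12 — 10 moves in all.
Check: all required cells visited; 10 ≤ 10 moves.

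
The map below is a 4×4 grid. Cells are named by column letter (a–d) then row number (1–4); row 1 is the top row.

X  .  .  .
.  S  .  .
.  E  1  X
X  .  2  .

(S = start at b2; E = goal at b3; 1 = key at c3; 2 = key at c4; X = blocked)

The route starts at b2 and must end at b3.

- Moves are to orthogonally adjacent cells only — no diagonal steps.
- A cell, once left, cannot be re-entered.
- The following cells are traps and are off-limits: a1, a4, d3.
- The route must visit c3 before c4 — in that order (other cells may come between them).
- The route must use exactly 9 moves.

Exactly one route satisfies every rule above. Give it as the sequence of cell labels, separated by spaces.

The waypoints must appear in the order c3, c4, with no cell reused.
Route from b2: up 1 to b1, right 2 to d1, down 1 to d2, left 1 to c2, down 2 to c4, left 1 to b4, up 1 to b3 — 9 moves in all.
Check: order respected (1 at step 6, 2 at step 7); 9 moves as required.

b2 b1 c1 d1 d2 c2 c3 c4 b4 b3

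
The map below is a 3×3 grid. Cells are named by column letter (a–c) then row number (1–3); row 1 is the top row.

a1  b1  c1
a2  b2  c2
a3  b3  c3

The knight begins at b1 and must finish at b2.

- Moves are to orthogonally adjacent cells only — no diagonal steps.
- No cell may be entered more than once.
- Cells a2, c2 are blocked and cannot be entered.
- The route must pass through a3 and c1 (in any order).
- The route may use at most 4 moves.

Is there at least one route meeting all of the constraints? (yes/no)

no

a3 must be visited but has only one open neighbour (b3), and it is neither the start nor the goal — the route would have to enter and leave through b3, re-entering it.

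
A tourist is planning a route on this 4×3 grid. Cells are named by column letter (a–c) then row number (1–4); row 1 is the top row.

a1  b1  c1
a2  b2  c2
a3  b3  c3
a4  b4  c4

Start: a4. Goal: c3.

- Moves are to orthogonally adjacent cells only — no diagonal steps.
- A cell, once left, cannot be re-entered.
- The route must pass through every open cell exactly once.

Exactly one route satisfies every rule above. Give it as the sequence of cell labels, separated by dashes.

a4 - a3 - a2 - a1 - b1 - c1 - c2 - b2 - b3 - b4 - c4 - c3

Need to visit all 12 open cells exactly once, starting at a4 and ending at c3.
Cell c4 has only two open neighbours (c3 and b4), so the path must pass straight through it: one of those is the cell it's entered from and the other is where it exits.
Route from a4: up 3 to a1, right 2 to c1, down 1 to c2, left 1 to b2, down 2 to b4, right 1 to c4, up 1 to c3 — 11 moves in all.
Check: all 12 open cells covered.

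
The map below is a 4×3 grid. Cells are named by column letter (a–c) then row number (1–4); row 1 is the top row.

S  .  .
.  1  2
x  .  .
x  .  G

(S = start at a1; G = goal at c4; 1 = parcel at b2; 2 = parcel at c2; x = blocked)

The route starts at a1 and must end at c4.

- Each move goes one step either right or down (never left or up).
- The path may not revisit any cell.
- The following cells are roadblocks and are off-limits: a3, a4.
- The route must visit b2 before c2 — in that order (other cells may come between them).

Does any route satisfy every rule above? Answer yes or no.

One route that works: a1 → a2 → b2 → c2 → c3 → c4.

yes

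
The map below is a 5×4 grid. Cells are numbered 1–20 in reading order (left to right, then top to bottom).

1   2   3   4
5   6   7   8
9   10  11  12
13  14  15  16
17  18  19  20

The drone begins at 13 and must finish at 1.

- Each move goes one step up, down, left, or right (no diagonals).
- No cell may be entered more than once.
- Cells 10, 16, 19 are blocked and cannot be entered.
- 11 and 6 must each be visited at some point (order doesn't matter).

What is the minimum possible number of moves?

Any route passes through 11 and 6 in some order between 13 and 1. Summing Manhattan distances along each leg and taking the cheapest ordering (13 → 11 → 6 → 1) gives a lower bound of 3 + 2 + 2 = 7 moves.
A route of 7 moves achieves this: 13 → 14 → 15 → 11 → 7 → 6 → 2 → 1.
Since 7 matches the lower bound, it is optimal.

7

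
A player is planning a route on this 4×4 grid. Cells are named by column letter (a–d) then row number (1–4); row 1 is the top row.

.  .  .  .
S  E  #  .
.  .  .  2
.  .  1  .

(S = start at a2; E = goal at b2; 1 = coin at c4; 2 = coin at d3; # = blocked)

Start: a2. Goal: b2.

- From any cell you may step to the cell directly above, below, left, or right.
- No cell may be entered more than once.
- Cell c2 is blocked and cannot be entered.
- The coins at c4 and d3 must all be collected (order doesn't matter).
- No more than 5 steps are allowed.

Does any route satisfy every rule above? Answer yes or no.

no

Even ignoring the no-revisit rule, getting from a2 to b2, taking the cheapest ordering a2 → c4 → d3 → b2 needs at least 4 + 2 + 3 = 9 moves (Manhattan distance per leg), which exceeds the 5-move limit.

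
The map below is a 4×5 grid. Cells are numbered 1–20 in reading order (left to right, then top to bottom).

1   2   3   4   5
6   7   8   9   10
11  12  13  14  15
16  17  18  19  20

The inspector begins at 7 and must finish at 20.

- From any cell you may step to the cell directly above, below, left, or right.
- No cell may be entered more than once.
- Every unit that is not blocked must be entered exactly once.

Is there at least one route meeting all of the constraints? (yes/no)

yes

One route that works: 7 → 2 → 1 → 6 → 11 → 16 → 17 → 12 → 13 → 18 → 19 → 14 → 9 → 8 → 3 → 4 → 5 → 10 → 15 → 20.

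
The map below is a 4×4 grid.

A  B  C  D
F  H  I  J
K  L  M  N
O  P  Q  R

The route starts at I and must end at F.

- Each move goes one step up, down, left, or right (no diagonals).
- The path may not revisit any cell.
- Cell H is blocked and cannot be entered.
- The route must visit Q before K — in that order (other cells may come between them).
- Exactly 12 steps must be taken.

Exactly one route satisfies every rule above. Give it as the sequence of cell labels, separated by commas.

I, C, D, J, N, R, Q, M, L, P, O, K, F

The waypoints must appear in the order Q, K, with no cell reused.
Route from I: up 1 to C, right 1 to D, down 3 to R, left 1 to Q, up 1 to M, left 1 to L, down 1 to P, left 1 to O, up 2 to F — 12 moves in all.
Check: order respected (Q at step 6, K at step 11); 12 moves as required.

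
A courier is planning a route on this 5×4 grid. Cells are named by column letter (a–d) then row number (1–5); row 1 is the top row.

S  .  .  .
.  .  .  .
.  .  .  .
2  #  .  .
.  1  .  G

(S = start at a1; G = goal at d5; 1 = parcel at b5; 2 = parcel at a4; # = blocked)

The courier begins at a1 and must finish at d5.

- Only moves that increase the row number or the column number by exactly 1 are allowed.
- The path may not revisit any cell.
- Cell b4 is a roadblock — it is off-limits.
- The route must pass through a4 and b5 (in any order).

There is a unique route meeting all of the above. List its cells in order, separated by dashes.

a1 - a2 - a3 - a4 - a5 - b5 - c5 - d5

Moves only go right or down, so the column and row indices never decrease.
Route from a1: 4× down (reaching a5), 3× right (reaching d5) — 7 moves in all.
Check: all required cells visited.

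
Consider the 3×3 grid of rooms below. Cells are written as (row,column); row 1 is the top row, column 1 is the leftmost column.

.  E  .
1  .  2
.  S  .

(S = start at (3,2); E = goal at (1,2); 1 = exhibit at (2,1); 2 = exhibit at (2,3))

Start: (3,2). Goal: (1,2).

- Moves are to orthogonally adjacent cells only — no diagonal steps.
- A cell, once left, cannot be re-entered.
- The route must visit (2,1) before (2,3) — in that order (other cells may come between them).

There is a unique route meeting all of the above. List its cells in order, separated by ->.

(3,2) -> (3,1) -> (2,1) -> (2,2) -> (2,3) -> (1,3) -> (1,2)

The waypoints must appear in the order (2,1), (2,3), with no cell reused.
Route from (3,2): left 1 to (3,1), up 1 to (2,1), right 2 to (2,3), up 1 to (1,3), left 1 to (1,2) — 6 moves in all.
Check: order respected (1 at step 2, 2 at step 4).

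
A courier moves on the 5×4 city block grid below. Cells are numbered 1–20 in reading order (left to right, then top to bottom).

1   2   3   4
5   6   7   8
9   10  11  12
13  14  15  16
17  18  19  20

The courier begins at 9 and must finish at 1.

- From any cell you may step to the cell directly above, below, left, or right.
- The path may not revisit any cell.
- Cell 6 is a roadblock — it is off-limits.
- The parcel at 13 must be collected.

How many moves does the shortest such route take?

8

Any route passes through 13 somewhere between 9 and 1. Summing Manhattan distances along the two legs (9 → 13 → 1) gives a lower bound of 1 + 3 = 4 moves.
The shortest route satisfying every rule uses 8 moves: 9 → 13 → 14 → 10 → 11 → 7 → 3 → 2 → 1.
The bound of 4 isn't tight here; checking systematically, no route of length 4 through 7 satisfies every constraint (on a 4-connected grid the length of any start-to-goal walk has the same parity as the Manhattan bound, so only lengths 4, 6, 8, … need checking), so 8 is the minimum.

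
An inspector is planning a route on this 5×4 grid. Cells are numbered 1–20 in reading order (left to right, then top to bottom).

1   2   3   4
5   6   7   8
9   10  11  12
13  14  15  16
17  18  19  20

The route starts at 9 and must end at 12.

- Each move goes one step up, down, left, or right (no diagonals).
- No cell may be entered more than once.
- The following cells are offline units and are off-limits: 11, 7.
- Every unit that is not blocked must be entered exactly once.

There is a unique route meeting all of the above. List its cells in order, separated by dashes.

Need to visit all 18 open cells exactly once, starting at 9 and ending at 12.
Cell 20 has only two open neighbours (16 and 19), so the path must pass straight through it: one of those is the cell it's entered from and the other is where it exits.
Route from 9: 2× down (reaching 17), 3× right (reaching 20), up to 16, 2× left (reaching 14), 2× up (reaching 6), left to 5, up to 1, 3× right (reaching 4), 2× down (reaching 12) — 17 moves in all.
Check: all 18 open cells covered.

9 - 13 - 17 - 18 - 19 - 20 - 16 - 15 - 14 - 10 - 6 - 5 - 1 - 2 - 3 - 4 - 8 - 12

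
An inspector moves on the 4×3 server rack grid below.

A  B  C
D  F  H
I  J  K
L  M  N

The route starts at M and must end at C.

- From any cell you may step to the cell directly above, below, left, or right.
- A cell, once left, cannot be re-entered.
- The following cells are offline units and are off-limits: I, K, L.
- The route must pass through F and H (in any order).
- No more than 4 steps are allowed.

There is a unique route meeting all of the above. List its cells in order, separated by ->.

Any route must reach F and H and still end at C within 4 moves, so the order of the required stops is forced.
Route from M: 2× up (reaching F), right to H, up to C — 4 moves in all.
Check: all required cells visited; 4 ≤ 4 moves.

M -> J -> F -> H -> C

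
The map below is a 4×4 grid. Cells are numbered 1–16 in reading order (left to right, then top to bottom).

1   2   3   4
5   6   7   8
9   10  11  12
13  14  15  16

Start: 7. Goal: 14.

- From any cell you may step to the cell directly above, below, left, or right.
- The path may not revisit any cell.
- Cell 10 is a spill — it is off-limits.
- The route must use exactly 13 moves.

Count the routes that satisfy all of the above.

2

Need simple routes of exactly 13 moves from 7 to 14 (Manhattan distance 3, so 5 moves are spent on a detour and 5 undoing it).
Enumerating: 7 11 15 16 12 8 4 3 2 6 5 9 13 14 | 7 11 15 16 12 8 4 3 2 1 5 9 13 14.
That gives 2 routes.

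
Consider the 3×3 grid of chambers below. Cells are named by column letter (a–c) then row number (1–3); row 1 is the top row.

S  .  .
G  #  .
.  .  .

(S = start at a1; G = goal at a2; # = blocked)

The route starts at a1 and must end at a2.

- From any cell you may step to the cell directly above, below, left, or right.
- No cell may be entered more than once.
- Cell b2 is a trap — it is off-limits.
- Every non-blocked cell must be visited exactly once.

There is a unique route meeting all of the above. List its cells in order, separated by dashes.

a1 - b1 - c1 - c2 - c3 - b3 - a3 - a2

Need to visit all 8 open cells exactly once, starting at a1 and ending at a2.
Route from a1: right 2 to c1, down 2 to c3, left 2 to a3, up 1 to a2 — 7 moves in all.
Check: all 8 open cells covered.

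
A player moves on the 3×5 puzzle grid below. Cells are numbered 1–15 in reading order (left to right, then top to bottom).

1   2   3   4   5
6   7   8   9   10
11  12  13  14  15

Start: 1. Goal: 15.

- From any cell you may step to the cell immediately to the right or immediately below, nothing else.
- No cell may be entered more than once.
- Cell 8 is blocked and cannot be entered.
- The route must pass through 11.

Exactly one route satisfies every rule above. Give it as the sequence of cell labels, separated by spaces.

1 6 11 12 13 14 15

Moves only go right or down, so the column and row indices never decrease.
Route from 1: down 2 to 11, right 4 to 15 — 6 moves in all.
Check: all required cells visited.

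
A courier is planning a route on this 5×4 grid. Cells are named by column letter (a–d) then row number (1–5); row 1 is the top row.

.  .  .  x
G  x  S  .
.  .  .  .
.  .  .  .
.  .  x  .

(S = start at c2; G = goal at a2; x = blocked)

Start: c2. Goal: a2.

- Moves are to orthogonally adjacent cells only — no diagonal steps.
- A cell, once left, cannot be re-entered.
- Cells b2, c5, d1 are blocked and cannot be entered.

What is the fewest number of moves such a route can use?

The Manhattan distance from c2 to a2 is |2−2| + |3−1| = 2, so at least 2 moves are needed.
That bound ignores the blocked cells. Measuring each leg by the fewest moves that actually steer around them (c2→a2: 4) raises the lower bound to 4.
A route of 4 moves exists: c2 → c1 → b1 → a1 → a2.
Since 4 matches that lower bound, it is optimal.

4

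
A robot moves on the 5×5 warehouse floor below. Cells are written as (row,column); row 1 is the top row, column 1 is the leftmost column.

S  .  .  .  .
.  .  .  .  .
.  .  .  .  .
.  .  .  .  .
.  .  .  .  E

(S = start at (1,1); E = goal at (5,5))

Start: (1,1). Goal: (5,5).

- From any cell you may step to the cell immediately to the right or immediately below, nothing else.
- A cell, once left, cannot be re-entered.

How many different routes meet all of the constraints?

A right/down-only route from (1,1) to (5,5) makes exactly 4 down-moves and 4 right-moves in some order.
With no other constraints that would be C(8,4) = 70 routes.
That gives 70 routes.

70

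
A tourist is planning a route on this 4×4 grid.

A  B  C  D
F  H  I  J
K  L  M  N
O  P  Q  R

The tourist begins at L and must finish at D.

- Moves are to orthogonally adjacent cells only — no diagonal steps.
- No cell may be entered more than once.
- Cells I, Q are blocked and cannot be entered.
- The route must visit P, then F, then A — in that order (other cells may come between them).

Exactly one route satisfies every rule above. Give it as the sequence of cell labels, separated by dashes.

L - P - O - K - F - A - B - C - D

The waypoints must appear in the order P, F, A, with no cell reused.
Route from L: down to P, left to O, 3× up (reaching A), 3× right (reaching D) — 8 moves in all.
Check: order respected (P at step 1, F at step 4, A at step 5).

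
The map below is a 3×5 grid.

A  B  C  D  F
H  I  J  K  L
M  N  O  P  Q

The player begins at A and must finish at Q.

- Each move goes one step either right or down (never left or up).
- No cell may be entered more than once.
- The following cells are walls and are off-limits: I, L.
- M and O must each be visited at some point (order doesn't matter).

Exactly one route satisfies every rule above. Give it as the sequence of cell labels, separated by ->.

Moves only go right or down, so the column and row indices never decrease.
Route from A: down 2 to M, right 4 to Q — 6 moves in all.
Check: all required cells visited.

A -> H -> M -> N -> O -> P -> Q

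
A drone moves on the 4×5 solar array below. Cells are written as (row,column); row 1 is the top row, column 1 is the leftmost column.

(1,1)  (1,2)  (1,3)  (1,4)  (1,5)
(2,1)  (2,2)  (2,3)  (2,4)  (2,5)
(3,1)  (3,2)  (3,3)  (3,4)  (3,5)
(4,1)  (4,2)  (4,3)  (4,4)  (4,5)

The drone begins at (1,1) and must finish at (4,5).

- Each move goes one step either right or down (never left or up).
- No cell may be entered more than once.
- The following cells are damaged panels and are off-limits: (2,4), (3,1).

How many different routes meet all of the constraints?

18

A right/down-only route from (1,1) to (4,5) makes exactly 3 down-moves and 4 right-moves in some order.
With no other constraints that would be C(7,3) = 35 routes.
Subtract routes through each blocked cell (inclusion–exclusion for overlaps): − through (2,4): 12 − through (3,1): 5 → 18.
That gives 18 routes.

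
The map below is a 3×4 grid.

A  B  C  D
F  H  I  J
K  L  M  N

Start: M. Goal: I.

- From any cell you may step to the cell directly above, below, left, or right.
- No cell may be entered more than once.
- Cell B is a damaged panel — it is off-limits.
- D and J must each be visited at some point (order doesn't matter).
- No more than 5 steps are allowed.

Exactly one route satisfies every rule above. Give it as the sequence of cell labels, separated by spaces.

Any route must reach D and J and still end at I within 5 moves, so the order of the required stops is forced.
Route from M: right to N, 2× up (reaching D), left to C, down to I — 5 moves in all.
Check: all required cells visited; 5 ≤ 5 moves.

M N J D C I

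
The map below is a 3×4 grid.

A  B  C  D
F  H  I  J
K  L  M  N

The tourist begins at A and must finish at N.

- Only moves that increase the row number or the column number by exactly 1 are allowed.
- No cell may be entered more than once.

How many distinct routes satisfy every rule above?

10

A right/down-only route from A to N makes exactly 2 down-moves and 3 right-moves in some order.
With no other constraints that would be C(5,2) = 10 routes.
That gives 10 routes.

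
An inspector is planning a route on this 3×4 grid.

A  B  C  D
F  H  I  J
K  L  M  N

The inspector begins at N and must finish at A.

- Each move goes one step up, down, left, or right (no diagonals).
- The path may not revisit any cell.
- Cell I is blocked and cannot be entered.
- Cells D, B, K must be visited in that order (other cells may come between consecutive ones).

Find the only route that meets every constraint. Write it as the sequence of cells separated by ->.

N -> J -> D -> C -> B -> H -> L -> K -> F -> A

The waypoints must appear in the order D, B, K, with no cell reused.
Route from N: 2× up (reaching D), 2× left (reaching B), 2× down (reaching L), left to K, 2× up (reaching A) — 9 moves in all.
Check: order respected (D at step 2, B at step 4, K at step 7).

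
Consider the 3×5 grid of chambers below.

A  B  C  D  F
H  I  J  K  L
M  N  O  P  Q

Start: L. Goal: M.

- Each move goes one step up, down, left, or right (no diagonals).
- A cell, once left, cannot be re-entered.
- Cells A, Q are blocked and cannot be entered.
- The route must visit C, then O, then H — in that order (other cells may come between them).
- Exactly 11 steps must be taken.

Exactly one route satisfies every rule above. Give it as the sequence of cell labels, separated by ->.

The waypoints must appear in the order C, O, H, with no cell reused.
Route from L: up to F, 2× left (reaching C), down to J, right to K, down to P, 2× left (reaching N), up to I, left to H, down to M — 11 moves in all.
Check: order respected (C at step 3, O at step 7, H at step 10); 11 moves as required.

L -> F -> D -> C -> J -> K -> P -> O -> N -> I -> H -> M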